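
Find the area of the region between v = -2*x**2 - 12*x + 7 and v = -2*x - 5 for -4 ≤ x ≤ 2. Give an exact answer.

The difference (-2*x**2 - 12*x + 7) - (-2*x - 5) = -2*x**2 - 10*x + 12 changes sign at x = 1 inside [-4, 2], so split the integral there.
∫[-4,1] (-2*x**2 - 10*x + 12) dx = 275/3.
∫[1,2] (-2*x**2 - 10*x + 12) dx = -23/3; the area of that piece is 23/3.
Total area = 275/3 + 23/3 = 298/3.

298/3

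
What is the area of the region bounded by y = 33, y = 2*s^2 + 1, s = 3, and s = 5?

16

The difference (33) - (2*s^2 + 1) = -2*s^2 + 32 changes sign at s = 4 inside [3, 5], so split the integral there.
∫[3,4] (-2*s^2 + 32) ds = 22/3.
∫[4,5] (-2*s^2 + 32) ds = -26/3; the area of that piece is 26/3.
Total area = 22/3 + 26/3 = 16.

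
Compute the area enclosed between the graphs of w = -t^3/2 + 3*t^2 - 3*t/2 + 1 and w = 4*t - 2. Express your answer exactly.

1/4

Set the curves equal: -t^3/2 + 3*t^2 - 3*t/2 + 1 = 4*t - 2, so -t^3/2 + 3*t^2 - 11*t/2 + 3 = 0, which factors as -(t - 3)*(t - 2)*(t - 1)/2 = 0. The curves meet at t = 1, 2, 3.
On [1, 2], w = 4*t - 2 is on top; that piece has area ∫[1,2] (-(-t^3/2 + 3*t^2 - 11*t/2 + 3)) dt = 1/8.
On [2, 3], w = -t^3/2 + 3*t^2 - 3*t/2 + 1 is on top; that piece has area ∫[2,3] (-t^3/2 + 3*t^2 - 11*t/2 + 3) dt = 1/8.
Total enclosed area = 1/8 + 1/8 = 1/4.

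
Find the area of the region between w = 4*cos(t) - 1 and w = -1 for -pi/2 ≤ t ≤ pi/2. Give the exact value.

On [-pi/2, pi/2], (4*cos(t) - 1) - (-1) = 4*cos(t) is ≥ 0 throughout, so the area is a single integral of |4*cos(t)|.
∫[-pi/2,pi/2] (4*cos(t)) dt = 8.

8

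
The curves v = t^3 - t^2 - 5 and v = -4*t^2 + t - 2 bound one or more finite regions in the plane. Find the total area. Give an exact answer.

8

Set the curves equal: t^3 - t^2 - 5 = -4*t^2 + t - 2, so t^3 + 3*t^2 - t - 3 = 0, which factors as (t - 1)*(t + 1)*(t + 3) = 0. The curves meet at t = -3, -1, 1.
On [-3, -1], v = t^3 - t^2 - 5 is on top; that piece has area ∫[-3,-1] (t^3 + 3*t^2 - t - 3) dt = 4.
On [-1, 1], v = -4*t^2 + t - 2 is on top; that piece has area ∫[-1,1] (-(t^3 + 3*t^2 - t - 3)) dt = 4.
Total enclosed area = 4 + 4 = 8.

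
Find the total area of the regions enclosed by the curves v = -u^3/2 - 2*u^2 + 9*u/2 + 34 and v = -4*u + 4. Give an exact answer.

3901/24

Set the curves equal: -u^3/2 - 2*u^2 + 9*u/2 + 34 = -4*u + 4, so -u^3/2 - 2*u^2 + 17*u/2 + 30 = 0, which factors as -(u - 4)*(u + 3)*(u + 5)/2 = 0. The curves meet at u = -5, -3, 4.
On [-5, -3], v = -4*u + 4 is on top; that piece has area ∫[-5,-3] (-(-u^3/2 - 2*u^2 + 17*u/2 + 30)) du = 16/3.
On [-3, 4], v = -u^3/2 - 2*u^2 + 9*u/2 + 34 is on top; that piece has area ∫[-3,4] (-u^3/2 - 2*u^2 + 17*u/2 + 30) du = 3773/24.
Total enclosed area = 16/3 + 3773/24 = 3901/24.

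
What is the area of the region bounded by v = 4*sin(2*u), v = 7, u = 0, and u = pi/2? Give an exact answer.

-4 + 7*pi/2

On [0, pi/2], (4*sin(2*u)) - (7) = 4*sin(2*u) - 7 is ≤ 0 throughout, so the area is a single integral of |4*sin(2*u) - 7|.
∫[0,pi/2] (4*sin(2*u) - 7) du = 4 - 7*pi/2; the area of that piece is -4 + 7*pi/2.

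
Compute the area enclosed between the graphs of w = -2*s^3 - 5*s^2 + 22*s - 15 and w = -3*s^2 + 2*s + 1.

443/3

Set the curves equal: -2*s^3 - 5*s^2 + 22*s - 15 = -3*s^2 + 2*s + 1, so -2*s^3 - 2*s^2 + 20*s - 16 = 0, which factors as -2*(s - 2)*(s - 1)*(s + 4) = 0. The curves meet at s = -4, 1, 2.
On [-4, 1], w = -3*s^2 + 2*s + 1 is on top; that piece has area ∫[-4,1] (-(-2*s^3 - 2*s^2 + 20*s - 16)) ds = 875/6.
On [1, 2], w = -2*s^3 - 5*s^2 + 22*s - 15 is on top; that piece has area ∫[1,2] (-2*s^3 - 2*s^2 + 20*s - 16) ds = 11/6.
Total enclosed area = 875/6 + 11/6 = 443/3.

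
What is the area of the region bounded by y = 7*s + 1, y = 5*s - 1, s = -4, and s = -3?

On [-4, -3], (7*s + 1) - (5*s - 1) = 2*s + 2 is ≤ 0 throughout, so the area is a single integral of |2*s + 2|.
∫[-4,-3] (2*s + 2) ds = -5; the area of that piece is 5.

5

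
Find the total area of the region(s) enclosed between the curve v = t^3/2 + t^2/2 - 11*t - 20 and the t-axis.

The curve meets the t-axis where t^3/2 + t^2/2 - 11*t - 20 = 0, i.e. (t - 5)*(t + 2)*(t + 4)/2 = 0, at t = -4, -2, 5.
On [-4, -2] the curve lies above the axis; ∫[-4,-2] (t^3/2 + t^2/2 - 11*t - 20) dt = 16/3, giving area 16/3.
On [-2, 5] the curve lies below the axis; ∫[-2,5] (t^3/2 + t^2/2 - 11*t - 20) dt = -3773/24, giving area 3773/24.
Total area = 16/3 + 3773/24 = 3901/24.

3901/24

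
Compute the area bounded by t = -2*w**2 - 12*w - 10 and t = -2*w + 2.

Both boundary curves give t as a function of w, so integrate with respect to w. Setting them equal: -2*w**2 - 10*w - 12 = 0, i.e. -2*(w + 2)*(w + 3) = 0, so they meet at w = -3, -2.
For w in [-3, -2], t = -2*w**2 - 12*w - 10 is on the right; area = ∫[-3,-2] (-2*w**2 - 10*w - 12) dw = 1/3.

1/3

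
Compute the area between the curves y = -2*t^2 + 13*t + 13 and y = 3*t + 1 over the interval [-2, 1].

The difference (-2*t^2 + 13*t + 13) - (3*t + 1) = -2*t^2 + 10*t + 12 changes sign at t = -1 inside [-2, 1], so split the integral there.
∫[-2,-1] (-2*t^2 + 10*t + 12) dt = -23/3; the area of that piece is 23/3.
∫[-1,1] (-2*t^2 + 10*t + 12) dt = 68/3.
Total area = 23/3 + 68/3 = 91/3.

91/3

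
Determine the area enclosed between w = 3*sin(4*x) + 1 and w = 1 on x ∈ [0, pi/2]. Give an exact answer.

3

The difference (3*sin(4*x) + 1) - (1) = 3*sin(4*x) changes sign at x = pi/4 inside [0, pi/2], so split the integral there.
∫[0,pi/4] (3*sin(4*x)) dx = 3/2.
∫[pi/4,pi/2] (3*sin(4*x)) dx = -3/2; the area of that piece is 3/2.
Total area = 3/2 + 3/2 = 3.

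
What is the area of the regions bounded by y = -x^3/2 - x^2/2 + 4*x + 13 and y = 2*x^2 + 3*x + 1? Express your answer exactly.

Set the curves equal: -x^3/2 - x^2/2 + 4*x + 13 = 2*x^2 + 3*x + 1, so -x^3/2 - 5*x^2/2 + x + 12 = 0, which factors as -(x - 2)*(x + 3)*(x + 4)/2 = 0. The curves meet at x = -4, -3, 2.
On [-4, -3], y = 2*x^2 + 3*x + 1 is on top; that piece has area ∫[-4,-3] (-(-x^3/2 - 5*x^2/2 + x + 12)) dx = 11/24.
On [-3, 2], y = -x^3/2 - x^2/2 + 4*x + 13 is on top; that piece has area ∫[-3,2] (-x^3/2 - 5*x^2/2 + x + 12) dx = 875/24.
Total enclosed area = 11/24 + 875/24 = 443/12.

443/12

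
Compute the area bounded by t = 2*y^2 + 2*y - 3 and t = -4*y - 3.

Both boundary curves give t as a function of y, so integrate with respect to y. Setting them equal: 2*y^2 + 6*y = 0, i.e. 2*y*(y + 3) = 0, so they meet at y = -3, 0.
For y in [-3, 0], t = 2*y^2 + 2*y - 3 is on the left; area = ∫[-3,0] (-(2*y^2 + 6*y)) dy = 9.

9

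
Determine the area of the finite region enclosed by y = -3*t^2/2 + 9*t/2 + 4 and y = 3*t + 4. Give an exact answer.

Set the curves equal: -3*t^2/2 + 9*t/2 + 4 = 3*t + 4, so -3*t^2/2 + 3*t/2 = 0, which factors as -3*t*(t - 1)/2 = 0. The curves meet at t = 0, 1.
On [0, 1], y = -3*t^2/2 + 9*t/2 + 4 is on top; that piece has area ∫[0,1] (-3*t^2/2 + 3*t/2) dt = 1/4.

1/4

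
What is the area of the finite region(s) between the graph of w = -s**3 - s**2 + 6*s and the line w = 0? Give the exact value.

253/12

The curve meets the s-axis where -s**3 - s**2 + 6*s = 0, i.e. -s*(s - 2)*(s + 3) = 0, at s = -3, 0, 2.
On [-3, 0] the curve lies below the axis; ∫[-3,0] (-s**3 - s**2 + 6*s) ds = -63/4, giving area 63/4.
On [0, 2] the curve lies above the axis; ∫[0,2] (-s**3 - s**2 + 6*s) ds = 16/3, giving area 16/3.
Total area = 63/4 + 16/3 = 253/12.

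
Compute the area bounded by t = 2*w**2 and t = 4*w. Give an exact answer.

Both boundary curves give t as a function of w, so integrate with respect to w. Setting them equal: 2*w**2 - 4*w = 0, i.e. 2*w*(w - 2) = 0, so they meet at w = 0, 2.
For w in [0, 2], t = 2*w**2 is on the left; area = ∫[0,2] (-(2*w**2 - 4*w)) dw = 8/3.

8/3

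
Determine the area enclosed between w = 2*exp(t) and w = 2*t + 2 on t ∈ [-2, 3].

On [-2, 3], (2*exp(t)) - (2*t + 2) = -2*t + 2*exp(t) - 2 is ≥ 0 throughout, so the area is a single integral of |-2*t + 2*exp(t) - 2|.
∫[-2,3] (-2*t + 2*exp(t) - 2) dt = -15 - 2*exp(-2) + 2*exp(3).

-15 - 2*exp(-2) + 2*exp(3)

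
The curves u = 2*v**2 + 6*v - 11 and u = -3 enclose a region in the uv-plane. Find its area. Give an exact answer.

Both boundary curves give u as a function of v, so integrate with respect to v. Setting them equal: 2*v**2 + 6*v - 8 = 0, i.e. 2*(v - 1)*(v + 4) = 0, so they meet at v = -4, 1.
For v in [-4, 1], u = 2*v**2 + 6*v - 11 is on the left; area = ∫[-4,1] (-(2*v**2 + 6*v - 8)) dv = 125/3.

125/3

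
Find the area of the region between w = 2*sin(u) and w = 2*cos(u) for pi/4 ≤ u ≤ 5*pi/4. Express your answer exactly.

On [pi/4, 5*pi/4], (2*sin(u)) - (2*cos(u)) = 2*sin(u) - 2*cos(u) is ≥ 0 throughout, so the area is a single integral of |2*sin(u) - 2*cos(u)|.
∫[pi/4,5*pi/4] (2*sin(u) - 2*cos(u)) du = 4*sqrt(2).

4*sqrt(2)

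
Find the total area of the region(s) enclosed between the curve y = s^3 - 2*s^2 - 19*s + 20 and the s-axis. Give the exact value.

The curve meets the s-axis where s^3 - 2*s^2 - 19*s + 20 = 0, i.e. (s - 5)*(s - 1)*(s + 4) = 0, at s = -4, 1, 5.
On [-4, 1] the curve lies above the axis; ∫[-4,1] (s^3 - 2*s^2 - 19*s + 20) ds = 1625/12, giving area 1625/12.
On [1, 5] the curve lies below the axis; ∫[1,5] (s^3 - 2*s^2 - 19*s + 20) ds = -224/3, giving area 224/3.
Total area = 1625/12 + 224/3 = 2521/12.

2521/12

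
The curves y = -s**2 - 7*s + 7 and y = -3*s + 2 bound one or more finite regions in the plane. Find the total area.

Set the curves equal: -s**2 - 7*s + 7 = -3*s + 2, so -s**2 - 4*s + 5 = 0, which factors as -(s - 1)*(s + 5) = 0. The curves meet at s = -5, 1.
On [-5, 1], y = -s**2 - 7*s + 7 is on top; that piece has area ∫[-5,1] (-s**2 - 4*s + 5) ds = 36.

36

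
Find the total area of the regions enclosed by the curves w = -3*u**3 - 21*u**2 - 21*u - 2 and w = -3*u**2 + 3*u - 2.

24

Set the curves equal: -3*u**3 - 21*u**2 - 21*u - 2 = -3*u**2 + 3*u - 2, so -3*u**3 - 18*u**2 - 24*u = 0, which factors as -3*u*(u + 2)*(u + 4) = 0. The curves meet at u = -4, -2, 0.
On [-4, -2], w = -3*u**2 + 3*u - 2 is on top; that piece has area ∫[-4,-2] (-(-3*u**3 - 18*u**2 - 24*u)) du = 12.
On [-2, 0], w = -3*u**3 - 21*u**2 - 21*u - 2 is on top; that piece has area ∫[-2,0] (-3*u**3 - 18*u**2 - 24*u) du = 12.
Total enclosed area = 12 + 12 = 24.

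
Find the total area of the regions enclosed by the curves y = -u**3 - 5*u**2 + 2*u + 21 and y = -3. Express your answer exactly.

Set the curves equal: -u**3 - 5*u**2 + 2*u + 21 = -3, so -u**3 - 5*u**2 + 2*u + 24 = 0, which factors as -(u - 2)*(u + 3)*(u + 4) = 0. The curves meet at u = -4, -3, 2.
On [-4, -3], y = -3 is on top; that piece has area ∫[-4,-3] (-(-u**3 - 5*u**2 + 2*u + 24)) du = 11/12.
On [-3, 2], y = -u**3 - 5*u**2 + 2*u + 21 is on top; that piece has area ∫[-3,2] (-u**3 - 5*u**2 + 2*u + 24) du = 875/12.
Total enclosed area = 11/12 + 875/12 = 443/6.

443/6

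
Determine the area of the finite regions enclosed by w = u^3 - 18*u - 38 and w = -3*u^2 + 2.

999/4

Set the curves equal: u^3 - 18*u - 38 = -3*u^2 + 2, so u^3 + 3*u^2 - 18*u - 40 = 0, which factors as (u - 4)*(u + 2)*(u + 5) = 0. The curves meet at u = -5, -2, 4.
On [-5, -2], w = u^3 - 18*u - 38 is on top; that piece has area ∫[-5,-2] (u^3 + 3*u^2 - 18*u - 40) du = 135/4.
On [-2, 4], w = -3*u^2 + 2 is on top; that piece has area ∫[-2,4] (-(u^3 + 3*u^2 - 18*u - 40)) du = 216.
Total enclosed area = 135/4 + 216 = 999/4.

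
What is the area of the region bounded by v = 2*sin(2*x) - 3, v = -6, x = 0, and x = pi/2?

2 + 3*pi/2

On [0, pi/2], (2*sin(2*x) - 3) - (-6) = 2*sin(2*x) + 3 is ≥ 0 throughout, so the area is a single integral of |2*sin(2*x) + 3|.
∫[0,pi/2] (2*sin(2*x) + 3) dx = 2 + 3*pi/2.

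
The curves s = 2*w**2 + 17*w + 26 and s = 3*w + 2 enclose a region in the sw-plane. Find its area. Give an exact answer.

1/3

Both boundary curves give s as a function of w, so integrate with respect to w. Setting them equal: 2*w**2 + 14*w + 24 = 0, i.e. 2*(w + 3)*(w + 4) = 0, so they meet at w = -4, -3.
For w in [-4, -3], s = 2*w**2 + 17*w + 26 is on the left; area = ∫[-4,-3] (-(2*w**2 + 14*w + 24)) dw = 1/3.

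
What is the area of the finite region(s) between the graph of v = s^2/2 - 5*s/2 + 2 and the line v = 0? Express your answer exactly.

9/4

The curve meets the s-axis where s^2/2 - 5*s/2 + 2 = 0, i.e. (s - 4)*(s - 1)/2 = 0, at s = 1, 4.
On [1, 4] the curve lies below the axis; ∫[1,4] (s^2/2 - 5*s/2 + 2) ds = -9/4, giving area 9/4.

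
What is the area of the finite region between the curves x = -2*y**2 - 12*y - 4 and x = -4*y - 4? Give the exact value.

64/3

Both boundary curves give x as a function of y, so integrate with respect to y. Setting them equal: -2*y**2 - 8*y = 0, i.e. -2*y*(y + 4) = 0, so they meet at y = -4, 0.
For y in [-4, 0], x = -2*y**2 - 12*y - 4 is on the right; area = ∫[-4,0] (-2*y**2 - 8*y) dy = 64/3.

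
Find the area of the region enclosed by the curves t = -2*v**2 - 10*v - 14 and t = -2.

1/3

Both boundary curves give t as a function of v, so integrate with respect to v. Setting them equal: -2*v**2 - 10*v - 12 = 0, i.e. -2*(v + 2)*(v + 3) = 0, so they meet at v = -3, -2.
For v in [-3, -2], t = -2*v**2 - 10*v - 14 is on the right; area = ∫[-3,-2] (-2*v**2 - 10*v - 12) dv = 1/3.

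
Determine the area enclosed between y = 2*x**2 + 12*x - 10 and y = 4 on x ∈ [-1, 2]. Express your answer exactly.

The difference (2*x**2 + 12*x - 10) - (4) = 2*x**2 + 12*x - 14 changes sign at x = 1 inside [-1, 2], so split the integral there.
∫[-1,1] (2*x**2 + 12*x - 14) dx = -80/3; the area of that piece is 80/3.
∫[1,2] (2*x**2 + 12*x - 14) dx = 26/3.
Total area = 80/3 + 26/3 = 106/3.

106/3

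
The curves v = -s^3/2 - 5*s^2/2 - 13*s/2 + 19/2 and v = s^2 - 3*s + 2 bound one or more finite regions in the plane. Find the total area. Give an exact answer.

Set the curves equal: -s^3/2 - 5*s^2/2 - 13*s/2 + 19/2 = s^2 - 3*s + 2, so -s^3/2 - 7*s^2/2 - 7*s/2 + 15/2 = 0, which factors as -(s - 1)*(s + 3)*(s + 5)/2 = 0. The curves meet at s = -5, -3, 1.
On [-5, -3], v = s^2 - 3*s + 2 is on top; that piece has area ∫[-5,-3] (-(-s^3/2 - 7*s^2/2 - 7*s/2 + 15/2)) ds = 10/3.
On [-3, 1], v = -s^3/2 - 5*s^2/2 - 13*s/2 + 19/2 is on top; that piece has area ∫[-3,1] (-s^3/2 - 7*s^2/2 - 7*s/2 + 15/2) ds = 64/3.
Total enclosed area = 10/3 + 64/3 = 74/3.

74/3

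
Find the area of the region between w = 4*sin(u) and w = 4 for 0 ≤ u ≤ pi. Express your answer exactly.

-8 + 4*pi

On [0, pi], (4*sin(u)) - (4) = 4*sin(u) - 4 is ≤ 0 throughout, so the area is a single integral of |4*sin(u) - 4|.
∫[0,pi] (4*sin(u) - 4) du = 8 - 4*pi; the area of that piece is -8 + 4*pi.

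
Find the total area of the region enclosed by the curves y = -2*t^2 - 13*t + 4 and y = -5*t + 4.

Set the curves equal: -2*t^2 - 13*t + 4 = -5*t + 4, so -2*t^2 - 8*t = 0, which factors as -2*t*(t + 4) = 0. The curves meet at t = -4, 0.
On [-4, 0], y = -2*t^2 - 13*t + 4 is on top; that piece has area ∫[-4,0] (-2*t^2 - 8*t) dt = 64/3.

64/3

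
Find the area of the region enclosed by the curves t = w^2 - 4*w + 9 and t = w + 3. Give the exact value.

Both boundary curves give t as a function of w, so integrate with respect to w. Setting them equal: w^2 - 5*w + 6 = 0, i.e. (w - 3)*(w - 2) = 0, so they meet at w = 2, 3.
For w in [2, 3], t = w^2 - 4*w + 9 is on the left; area = ∫[2,3] (-(w^2 - 5*w + 6)) dw = 1/6.

1/6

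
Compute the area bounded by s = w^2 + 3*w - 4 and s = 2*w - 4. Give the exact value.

1/6

Both boundary curves give s as a function of w, so integrate with respect to w. Setting them equal: w^2 + w = 0, i.e. w*(w + 1) = 0, so they meet at w = -1, 0.
For w in [-1, 0], s = w^2 + 3*w - 4 is on the left; area = ∫[-1,0] (-(w^2 + w)) dw = 1/6.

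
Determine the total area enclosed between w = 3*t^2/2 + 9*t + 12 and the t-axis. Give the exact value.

2

The curve meets the t-axis where 3*t^2/2 + 9*t + 12 = 0, i.e. 3*(t + 2)*(t + 4)/2 = 0, at t = -4, -2.
On [-4, -2] the curve lies below the axis; ∫[-4,-2] (3*t^2/2 + 9*t + 12) dt = -2, giving area 2.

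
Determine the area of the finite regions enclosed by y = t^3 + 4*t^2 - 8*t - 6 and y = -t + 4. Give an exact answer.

937/12

Set the curves equal: t^3 + 4*t^2 - 8*t - 6 = -t + 4, so t^3 + 4*t^2 - 7*t - 10 = 0, which factors as (t - 2)*(t + 1)*(t + 5) = 0. The curves meet at t = -5, -1, 2.
On [-5, -1], y = t^3 + 4*t^2 - 8*t - 6 is on top; that piece has area ∫[-5,-1] (t^3 + 4*t^2 - 7*t - 10) dt = 160/3.
On [-1, 2], y = -t + 4 is on top; that piece has area ∫[-1,2] (-(t^3 + 4*t^2 - 7*t - 10)) dt = 99/4.
Total enclosed area = 160/3 + 99/4 = 937/12.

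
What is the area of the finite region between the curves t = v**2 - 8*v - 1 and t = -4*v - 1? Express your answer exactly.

32/3

Both boundary curves give t as a function of v, so integrate with respect to v. Setting them equal: v**2 - 4*v = 0, i.e. v*(v - 4) = 0, so they meet at v = 0, 4.
For v in [0, 4], t = v**2 - 8*v - 1 is on the left; area = ∫[0,4] (-(v**2 - 4*v)) dv = 32/3.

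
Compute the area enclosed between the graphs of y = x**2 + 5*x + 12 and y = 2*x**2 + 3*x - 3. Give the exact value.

256/3

Set the curves equal: x**2 + 5*x + 12 = 2*x**2 + 3*x - 3, so -x**2 + 2*x + 15 = 0, which factors as -(x - 5)*(x + 3) = 0. The curves meet at x = -3, 5.
On [-3, 5], y = x**2 + 5*x + 12 is on top; that piece has area ∫[-3,5] (-x**2 + 2*x + 15) dx = 256/3.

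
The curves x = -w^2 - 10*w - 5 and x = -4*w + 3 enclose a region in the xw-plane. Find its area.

Both boundary curves give x as a function of w, so integrate with respect to w. Setting them equal: -w^2 - 6*w - 8 = 0, i.e. -(w + 2)*(w + 4) = 0, so they meet at w = -4, -2.
For w in [-4, -2], x = -w^2 - 10*w - 5 is on the right; area = ∫[-4,-2] (-w^2 - 6*w - 8) dw = 4/3.

4/3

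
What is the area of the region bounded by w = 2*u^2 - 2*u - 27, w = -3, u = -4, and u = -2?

The difference (2*u^2 - 2*u - 27) - (-3) = 2*u^2 - 2*u - 24 changes sign at u = -3 inside [-4, -2], so split the integral there.
∫[-4,-3] (2*u^2 - 2*u - 24) du = 23/3.
∫[-3,-2] (2*u^2 - 2*u - 24) du = -19/3; the area of that piece is 19/3.
Total area = 23/3 + 19/3 = 14.

14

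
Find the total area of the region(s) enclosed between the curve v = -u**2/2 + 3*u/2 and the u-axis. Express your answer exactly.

9/4

The curve meets the u-axis where -u**2/2 + 3*u/2 = 0, i.e. -u*(u - 3)/2 = 0, at u = 0, 3.
On [0, 3] the curve lies above the axis; ∫[0,3] (-u**2/2 + 3*u/2) du = 9/4, giving area 9/4.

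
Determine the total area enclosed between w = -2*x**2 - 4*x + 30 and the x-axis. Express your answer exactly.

512/3

The curve meets the x-axis where -2*x**2 - 4*x + 30 = 0, i.e. -2*(x - 3)*(x + 5) = 0, at x = -5, 3.
On [-5, 3] the curve lies above the axis; ∫[-5,3] (-2*x**2 - 4*x + 30) dx = 512/3, giving area 512/3.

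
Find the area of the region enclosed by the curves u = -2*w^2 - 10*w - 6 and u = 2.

Both boundary curves give u as a function of w, so integrate with respect to w. Setting them equal: -2*w^2 - 10*w - 8 = 0, i.e. -2*(w + 1)*(w + 4) = 0, so they meet at w = -4, -1.
For w in [-4, -1], u = -2*w^2 - 10*w - 6 is on the right; area = ∫[-4,-1] (-2*w^2 - 10*w - 8) dw = 9.

9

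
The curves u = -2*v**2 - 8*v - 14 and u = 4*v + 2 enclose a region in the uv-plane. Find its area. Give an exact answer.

Both boundary curves give u as a function of v, so integrate with respect to v. Setting them equal: -2*v**2 - 12*v - 16 = 0, i.e. -2*(v + 2)*(v + 4) = 0, so they meet at v = -4, -2.
For v in [-4, -2], u = -2*v**2 - 8*v - 14 is on the right; area = ∫[-4,-2] (-2*v**2 - 12*v - 16) dv = 8/3.

8/3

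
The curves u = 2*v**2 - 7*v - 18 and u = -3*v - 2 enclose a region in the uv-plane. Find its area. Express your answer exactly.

Both boundary curves give u as a function of v, so integrate with respect to v. Setting them equal: 2*v**2 - 4*v - 16 = 0, i.e. 2*(v - 4)*(v + 2) = 0, so they meet at v = -2, 4.
For v in [-2, 4], u = 2*v**2 - 7*v - 18 is on the left; area = ∫[-2,4] (-(2*v**2 - 4*v - 16)) dv = 72.

72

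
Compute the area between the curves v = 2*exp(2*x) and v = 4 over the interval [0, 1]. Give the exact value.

The difference (2*exp(2*x)) - (4) = 2*exp(2*x) - 4 changes sign at x = log(2)/2 inside [0, 1], so split the integral there.
∫[0,log(2)/2] (2*exp(2*x) - 4) dx = 1 - log(4); the area of that piece is -1 + log(4).
∫[log(2)/2,1] (2*exp(2*x) - 4) dx = -6 + 2*log(2) + exp(2).
Total area = (-1 + log(4)) + (-6 + 2*log(2) + exp(2)) = -7 + 4*log(2) + exp(2).

-7 + 4*log(2) + exp(2)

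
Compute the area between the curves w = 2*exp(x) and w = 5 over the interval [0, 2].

The difference (2*exp(x)) - (5) = 2*exp(x) - 5 changes sign at x = log(5/2) inside [0, 2], so split the integral there.
∫[0,log(5/2)] (2*exp(x) - 5) dx = log(32/3125) + 3; the area of that piece is -3 + log(3125/32).
∫[log(5/2),2] (2*exp(x) - 5) dx = -15 - 5*log(2) + 5*log(5) + 2*exp(2).
Total area = (-3 + log(3125/32)) + (-15 - 5*log(2) + 5*log(5) + 2*exp(2)) = -18 - 10*log(2) + 2*exp(2) + 10*log(5).

-18 - 10*log(2) + 2*exp(2) + 10*log(5)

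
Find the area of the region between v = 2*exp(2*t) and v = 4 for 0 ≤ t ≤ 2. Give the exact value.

The difference (2*exp(2*t)) - (4) = 2*exp(2*t) - 4 changes sign at t = log(2)/2 inside [0, 2], so split the integral there.
∫[0,log(2)/2] (2*exp(2*t) - 4) dt = 1 - log(4); the area of that piece is -1 + log(4).
∫[log(2)/2,2] (2*exp(2*t) - 4) dt = -10 + 2*log(2) + exp(4).
Total area = (-1 + log(4)) + (-10 + 2*log(2) + exp(4)) = -11 + 4*log(2) + exp(4).

-11 + 4*log(2) + exp(4)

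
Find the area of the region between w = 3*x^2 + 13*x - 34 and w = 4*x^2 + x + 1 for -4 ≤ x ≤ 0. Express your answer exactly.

772/3

On [-4, 0], (3*x^2 + 13*x - 34) - (4*x^2 + x + 1) = -x^2 + 12*x - 35 is ≤ 0 throughout, so the area is a single integral of |-x^2 + 12*x - 35|.
∫[-4,0] (-x^2 + 12*x - 35) dx = -772/3; the area of that piece is 772/3.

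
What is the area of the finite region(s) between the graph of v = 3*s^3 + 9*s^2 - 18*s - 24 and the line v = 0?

243/2

The curve meets the s-axis where 3*s^3 + 9*s^2 - 18*s - 24 = 0, i.e. 3*(s - 2)*(s + 1)*(s + 4) = 0, at s = -4, -1, 2.
On [-4, -1] the curve lies above the axis; ∫[-4,-1] (3*s^3 + 9*s^2 - 18*s - 24) ds = 243/4, giving area 243/4.
On [-1, 2] the curve lies below the axis; ∫[-1,2] (3*s^3 + 9*s^2 - 18*s - 24) ds = -243/4, giving area 243/4.
Total area = 243/4 + 243/4 = 243/2.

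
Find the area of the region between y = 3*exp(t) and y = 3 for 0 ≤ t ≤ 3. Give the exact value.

-12 + 3*exp(3)

On [0, 3], (3*exp(t)) - (3) = 3*exp(t) - 3 is ≥ 0 throughout, so the area is a single integral of |3*exp(t) - 3|.
∫[0,3] (3*exp(t) - 3) dt = -12 + 3*exp(3).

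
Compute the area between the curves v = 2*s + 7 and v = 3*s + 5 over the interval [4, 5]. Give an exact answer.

On [4, 5], (2*s + 7) - (3*s + 5) = -s + 2 is ≤ 0 throughout, so the area is a single integral of |-s + 2|.
∫[4,5] (-s + 2) ds = -5/2; the area of that piece is 5/2.

5/2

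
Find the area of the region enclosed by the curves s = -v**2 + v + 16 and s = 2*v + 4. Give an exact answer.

343/6

Both boundary curves give s as a function of v, so integrate with respect to v. Setting them equal: -v**2 - v + 12 = 0, i.e. -(v - 3)*(v + 4) = 0, so they meet at v = -4, 3.
For v in [-4, 3], s = -v**2 + v + 16 is on the right; area = ∫[-4,3] (-v**2 - v + 12) dv = 343/6.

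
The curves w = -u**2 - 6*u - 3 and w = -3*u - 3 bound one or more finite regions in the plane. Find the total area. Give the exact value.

9/2

Set the curves equal: -u**2 - 6*u - 3 = -3*u - 3, so -u**2 - 3*u = 0, which factors as -u*(u + 3) = 0. The curves meet at u = -3, 0.
On [-3, 0], w = -u**2 - 6*u - 3 is on top; that piece has area ∫[-3,0] (-u**2 - 3*u) du = 9/2.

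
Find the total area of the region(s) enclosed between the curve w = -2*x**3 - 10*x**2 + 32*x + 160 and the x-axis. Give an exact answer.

The curve meets the x-axis where -2*x**3 - 10*x**2 + 32*x + 160 = 0, i.e. -2*(x - 4)*(x + 4)*(x + 5) = 0, at x = -5, -4, 4.
On [-5, -4] the curve lies below the axis; ∫[-5,-4] (-2*x**3 - 10*x**2 + 32*x + 160) dx = -17/6, giving area 17/6.
On [-4, 4] the curve lies above the axis; ∫[-4,4] (-2*x**3 - 10*x**2 + 32*x + 160) dx = 2560/3, giving area 2560/3.
Total area = 17/6 + 2560/3 = 5137/6.

5137/6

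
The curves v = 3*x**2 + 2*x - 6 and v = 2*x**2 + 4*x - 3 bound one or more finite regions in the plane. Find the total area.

Set the curves equal: 3*x**2 + 2*x - 6 = 2*x**2 + 4*x - 3, so x**2 - 2*x - 3 = 0, which factors as (x - 3)*(x + 1) = 0. The curves meet at x = -1, 3.
On [-1, 3], v = 2*x**2 + 4*x - 3 is on top; that piece has area ∫[-1,3] (-(x**2 - 2*x - 3)) dx = 32/3.

32/3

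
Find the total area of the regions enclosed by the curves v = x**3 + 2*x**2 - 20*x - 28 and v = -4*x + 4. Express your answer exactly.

Set the curves equal: x**3 + 2*x**2 - 20*x - 28 = -4*x + 4, so x**3 + 2*x**2 - 16*x - 32 = 0, which factors as (x - 4)*(x + 2)*(x + 4) = 0. The curves meet at x = -4, -2, 4.
On [-4, -2], v = x**3 + 2*x**2 - 20*x - 28 is on top; that piece has area ∫[-4,-2] (x**3 + 2*x**2 - 16*x - 32) dx = 28/3.
On [-2, 4], v = -4*x + 4 is on top; that piece has area ∫[-2,4] (-(x**3 + 2*x**2 - 16*x - 32)) dx = 180.
Total enclosed area = 28/3 + 180 = 568/3.

568/3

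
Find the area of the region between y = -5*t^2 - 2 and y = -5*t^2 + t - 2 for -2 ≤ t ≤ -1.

On [-2, -1], (-5*t^2 - 2) - (-5*t^2 + t - 2) = -t is ≥ 0 throughout, so the area is a single integral of |-t|.
∫[-2,-1] (-t) dt = 3/2.

3/2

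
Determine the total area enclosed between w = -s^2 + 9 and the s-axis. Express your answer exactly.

The curve meets the s-axis where -s^2 + 9 = 0, i.e. -(s - 3)*(s + 3) = 0, at s = -3, 3.
On [-3, 3] the curve lies above the axis; ∫[-3,3] (-s^2 + 9) ds = 36, giving area 36.

36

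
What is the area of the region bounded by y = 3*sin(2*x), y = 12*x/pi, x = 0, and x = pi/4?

3/2 - 3*pi/8

On [0, pi/4], (3*sin(2*x)) - (12*x/pi) = -12*x/pi + 3*sin(2*x) is ≥ 0 throughout, so the area is a single integral of |-12*x/pi + 3*sin(2*x)|.
∫[0,pi/4] (-12*x/pi + 3*sin(2*x)) dx = 3/2 - 3*pi/8.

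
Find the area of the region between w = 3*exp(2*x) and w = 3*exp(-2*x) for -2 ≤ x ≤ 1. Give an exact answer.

The difference (3*exp(2*x)) - (3*exp(-2*x)) = 3*exp(2*x) - 3*exp(-2*x) changes sign at x = 0 inside [-2, 1], so split the integral there.
∫[-2,0] (3*exp(2*x) - 3*exp(-2*x)) dx = -3*exp(4)/2 - 3*exp(-4)/2 + 3; the area of that piece is -3 + 3*exp(-4)/2 + 3*exp(4)/2.
∫[0,1] (3*exp(2*x) - 3*exp(-2*x)) dx = -3 + 3*exp(-2)/2 + 3*exp(2)/2.
Total area = (-3 + 3*exp(-4)/2 + 3*exp(4)/2) + (-3 + 3*exp(-2)/2 + 3*exp(2)/2) = -6 + 3*exp(-4)/2 + 3*exp(-2)/2 + 3*exp(2)/2 + 3*exp(4)/2.

-6 + 3*exp(-4)/2 + 3*exp(-2)/2 + 3*exp(2)/2 + 3*exp(4)/2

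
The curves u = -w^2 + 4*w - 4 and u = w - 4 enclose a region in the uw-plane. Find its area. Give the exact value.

Both boundary curves give u as a function of w, so integrate with respect to w. Setting them equal: -w^2 + 3*w = 0, i.e. -w*(w - 3) = 0, so they meet at w = 0, 3.
For w in [0, 3], u = -w^2 + 4*w - 4 is on the right; area = ∫[0,3] (-w^2 + 3*w) dw = 9/2.

9/2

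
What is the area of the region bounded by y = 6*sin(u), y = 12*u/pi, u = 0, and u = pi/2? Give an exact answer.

On [0, pi/2], (6*sin(u)) - (12*u/pi) = -12*u/pi + 6*sin(u) is ≥ 0 throughout, so the area is a single integral of |-12*u/pi + 6*sin(u)|.
∫[0,pi/2] (-12*u/pi + 6*sin(u)) du = 6 - 3*pi/2.

6 - 3*pi/2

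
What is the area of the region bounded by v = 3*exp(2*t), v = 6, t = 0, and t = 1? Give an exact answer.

-21/2 + 6*log(2) + 3*exp(2)/2

The difference (3*exp(2*t)) - (6) = 3*exp(2*t) - 6 changes sign at t = log(2)/2 inside [0, 1], so split the integral there.
∫[0,log(2)/2] (3*exp(2*t) - 6) dt = 3/2 - log(8); the area of that piece is -3/2 + log(8).
∫[log(2)/2,1] (3*exp(2*t) - 6) dt = -9 + 3*log(2) + 3*exp(2)/2.
Total area = (-3/2 + log(8)) + (-9 + 3*log(2) + 3*exp(2)/2) = -21/2 + 6*log(2) + 3*exp(2)/2.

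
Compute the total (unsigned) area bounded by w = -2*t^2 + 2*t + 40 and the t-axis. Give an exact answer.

The curve meets the t-axis where -2*t^2 + 2*t + 40 = 0, i.e. -2*(t - 5)*(t + 4) = 0, at t = -4, 5.
On [-4, 5] the curve lies above the axis; ∫[-4,5] (-2*t^2 + 2*t + 40) dt = 243, giving area 243.

243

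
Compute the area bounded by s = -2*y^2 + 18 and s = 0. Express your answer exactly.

72

Both boundary curves give s as a function of y, so integrate with respect to y. Setting them equal: -2*y^2 + 18 = 0, i.e. -2*(y - 3)*(y + 3) = 0, so they meet at y = -3, 3.
For y in [-3, 3], s = -2*y^2 + 18 is on the right; area = ∫[-3,3] (-2*y^2 + 18) dy = 72.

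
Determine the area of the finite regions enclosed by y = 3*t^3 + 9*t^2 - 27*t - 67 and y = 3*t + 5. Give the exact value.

Set the curves equal: 3*t^3 + 9*t^2 - 27*t - 67 = 3*t + 5, so 3*t^3 + 9*t^2 - 30*t - 72 = 0, which factors as 3*(t - 3)*(t + 2)*(t + 4) = 0. The curves meet at t = -4, -2, 3.
On [-4, -2], y = 3*t^3 + 9*t^2 - 27*t - 67 is on top; that piece has area ∫[-4,-2] (3*t^3 + 9*t^2 - 30*t - 72) dt = 24.
On [-2, 3], y = 3*t + 5 is on top; that piece has area ∫[-2,3] (-(3*t^3 + 9*t^2 - 30*t - 72)) dt = 1125/4.
Total enclosed area = 24 + 1125/4 = 1221/4.

1221/4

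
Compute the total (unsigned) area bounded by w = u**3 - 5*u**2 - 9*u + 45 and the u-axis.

The curve meets the u-axis where u**3 - 5*u**2 - 9*u + 45 = 0, i.e. (u - 5)*(u - 3)*(u + 3) = 0, at u = -3, 3, 5.
On [-3, 3] the curve lies above the axis; ∫[-3,3] (u**3 - 5*u**2 - 9*u + 45) du = 180, giving area 180.
On [3, 5] the curve lies below the axis; ∫[3,5] (u**3 - 5*u**2 - 9*u + 45) du = -28/3, giving area 28/3.
Total area = 180 + 28/3 = 568/3.

568/3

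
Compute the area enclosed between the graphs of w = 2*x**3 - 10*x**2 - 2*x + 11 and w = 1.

Set the curves equal: 2*x**3 - 10*x**2 - 2*x + 11 = 1, so 2*x**3 - 10*x**2 - 2*x + 10 = 0, which factors as 2*(x - 5)*(x - 1)*(x + 1) = 0. The curves meet at x = -1, 1, 5.
On [-1, 1], w = 2*x**3 - 10*x**2 - 2*x + 11 is on top; that piece has area ∫[-1,1] (2*x**3 - 10*x**2 - 2*x + 10) dx = 40/3.
On [1, 5], w = 1 is on top; that piece has area ∫[1,5] (-(2*x**3 - 10*x**2 - 2*x + 10)) dx = 256/3.
Total enclosed area = 40/3 + 256/3 = 296/3.

296/3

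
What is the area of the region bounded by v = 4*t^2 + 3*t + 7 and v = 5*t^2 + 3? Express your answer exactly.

Set the curves equal: 4*t^2 + 3*t + 7 = 5*t^2 + 3, so -t^2 + 3*t + 4 = 0, which factors as -(t - 4)*(t + 1) = 0. The curves meet at t = -1, 4.
On [-1, 4], v = 4*t^2 + 3*t + 7 is on top; that piece has area ∫[-1,4] (-t^2 + 3*t + 4) dt = 125/6.

125/6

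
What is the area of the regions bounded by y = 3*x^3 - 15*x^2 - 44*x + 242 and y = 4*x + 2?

5137/4

Set the curves equal: 3*x^3 - 15*x^2 - 44*x + 242 = 4*x + 2, so 3*x^3 - 15*x^2 - 48*x + 240 = 0, which factors as 3*(x - 5)*(x - 4)*(x + 4) = 0. The curves meet at x = -4, 4, 5.
On [-4, 4], y = 3*x^3 - 15*x^2 - 44*x + 242 is on top; that piece has area ∫[-4,4] (3*x^3 - 15*x^2 - 48*x + 240) dx = 1280.
On [4, 5], y = 4*x + 2 is on top; that piece has area ∫[4,5] (-(3*x^3 - 15*x^2 - 48*x + 240)) dx = 17/4.
Total enclosed area = 1280 + 17/4 = 5137/4.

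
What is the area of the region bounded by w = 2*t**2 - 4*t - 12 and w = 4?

Set the curves equal: 2*t**2 - 4*t - 12 = 4, so 2*t**2 - 4*t - 16 = 0, which factors as 2*(t - 4)*(t + 2) = 0. The curves meet at t = -2, 4.
On [-2, 4], w = 4 is on top; that piece has area ∫[-2,4] (-(2*t**2 - 4*t - 16)) dt = 72.

72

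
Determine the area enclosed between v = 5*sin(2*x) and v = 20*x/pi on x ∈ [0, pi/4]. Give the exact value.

5/2 - 5*pi/8

On [0, pi/4], (5*sin(2*x)) - (20*x/pi) = -20*x/pi + 5*sin(2*x) is ≥ 0 throughout, so the area is a single integral of |-20*x/pi + 5*sin(2*x)|.
∫[0,pi/4] (-20*x/pi + 5*sin(2*x)) dx = 5/2 - 5*pi/8.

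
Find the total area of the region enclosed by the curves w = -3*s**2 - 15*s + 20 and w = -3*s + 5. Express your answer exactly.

108

Set the curves equal: -3*s**2 - 15*s + 20 = -3*s + 5, so -3*s**2 - 12*s + 15 = 0, which factors as -3*(s - 1)*(s + 5) = 0. The curves meet at s = -5, 1.
On [-5, 1], w = -3*s**2 - 15*s + 20 is on top; that piece has area ∫[-5,1] (-3*s**2 - 12*s + 15) ds = 108.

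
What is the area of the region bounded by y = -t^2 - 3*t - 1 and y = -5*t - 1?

4/3

Set the curves equal: -t^2 - 3*t - 1 = -5*t - 1, so -t^2 + 2*t = 0, which factors as -t*(t - 2) = 0. The curves meet at t = 0, 2.
On [0, 2], y = -t^2 - 3*t - 1 is on top; that piece has area ∫[0,2] (-t^2 + 2*t) dt = 4/3.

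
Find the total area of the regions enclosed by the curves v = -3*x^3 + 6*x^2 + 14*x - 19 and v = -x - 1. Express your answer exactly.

253/4

Set the curves equal: -3*x^3 + 6*x^2 + 14*x - 19 = -x - 1, so -3*x^3 + 6*x^2 + 15*x - 18 = 0, which factors as -3*(x - 3)*(x - 1)*(x + 2) = 0. The curves meet at x = -2, 1, 3.
On [-2, 1], v = -x - 1 is on top; that piece has area ∫[-2,1] (-(-3*x^3 + 6*x^2 + 15*x - 18)) dx = 189/4.
On [1, 3], v = -3*x^3 + 6*x^2 + 14*x - 19 is on top; that piece has area ∫[1,3] (-3*x^3 + 6*x^2 + 15*x - 18) dx = 16.
Total enclosed area = 189/4 + 16 = 253/4.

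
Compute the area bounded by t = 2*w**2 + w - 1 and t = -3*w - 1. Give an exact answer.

Both boundary curves give t as a function of w, so integrate with respect to w. Setting them equal: 2*w**2 + 4*w = 0, i.e. 2*w*(w + 2) = 0, so they meet at w = -2, 0.
For w in [-2, 0], t = 2*w**2 + w - 1 is on the left; area = ∫[-2,0] (-(2*w**2 + 4*w)) dw = 8/3.

8/3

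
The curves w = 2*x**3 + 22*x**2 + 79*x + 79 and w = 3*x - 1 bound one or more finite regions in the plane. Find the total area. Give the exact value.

Set the curves equal: 2*x**3 + 22*x**2 + 79*x + 79 = 3*x - 1, so 2*x**3 + 22*x**2 + 76*x + 80 = 0, which factors as 2*(x + 2)*(x + 4)*(x + 5) = 0. The curves meet at x = -5, -4, -2.
On [-5, -4], w = 2*x**3 + 22*x**2 + 79*x + 79 is on top; that piece has area ∫[-5,-4] (2*x**3 + 22*x**2 + 76*x + 80) dx = 5/6.
On [-4, -2], w = 3*x - 1 is on top; that piece has area ∫[-4,-2] (-(2*x**3 + 22*x**2 + 76*x + 80)) dx = 16/3.
Total enclosed area = 5/6 + 16/3 = 37/6.

37/6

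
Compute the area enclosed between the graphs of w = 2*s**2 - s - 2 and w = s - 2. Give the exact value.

Set the curves equal: 2*s**2 - s - 2 = s - 2, so 2*s**2 - 2*s = 0, which factors as 2*s*(s - 1) = 0. The curves meet at s = 0, 1.
On [0, 1], w = s - 2 is on top; that piece has area ∫[0,1] (-(2*s**2 - 2*s)) ds = 1/3.

1/3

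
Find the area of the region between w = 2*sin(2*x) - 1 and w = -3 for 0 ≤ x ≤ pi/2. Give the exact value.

2 + pi

On [0, pi/2], (2*sin(2*x) - 1) - (-3) = 2*sin(2*x) + 2 is ≥ 0 throughout, so the area is a single integral of |2*sin(2*x) + 2|.
∫[0,pi/2] (2*sin(2*x) + 2) dx = 2 + pi.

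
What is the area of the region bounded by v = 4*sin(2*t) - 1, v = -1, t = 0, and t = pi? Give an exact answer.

The difference (4*sin(2*t) - 1) - (-1) = 4*sin(2*t) changes sign at t = pi/2 inside [0, pi], so split the integral there.
∫[0,pi/2] (4*sin(2*t)) dt = 4.
∫[pi/2,pi] (4*sin(2*t)) dt = -4; the area of that piece is 4.
Total area = 4 + 4 = 8.

8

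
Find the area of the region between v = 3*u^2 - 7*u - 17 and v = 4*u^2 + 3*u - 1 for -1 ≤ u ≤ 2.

66

On [-1, 2], (3*u^2 - 7*u - 17) - (4*u^2 + 3*u - 1) = -u^2 - 10*u - 16 is ≤ 0 throughout, so the area is a single integral of |-u^2 - 10*u - 16|.
∫[-1,2] (-u^2 - 10*u - 16) du = -66; the area of that piece is 66.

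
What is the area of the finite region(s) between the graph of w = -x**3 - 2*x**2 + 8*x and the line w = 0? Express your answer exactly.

148/3

The curve meets the x-axis where -x**3 - 2*x**2 + 8*x = 0, i.e. -x*(x - 2)*(x + 4) = 0, at x = -4, 0, 2.
On [-4, 0] the curve lies below the axis; ∫[-4,0] (-x**3 - 2*x**2 + 8*x) dx = -128/3, giving area 128/3.
On [0, 2] the curve lies above the axis; ∫[0,2] (-x**3 - 2*x**2 + 8*x) dx = 20/3, giving area 20/3.
Total area = 128/3 + 20/3 = 148/3.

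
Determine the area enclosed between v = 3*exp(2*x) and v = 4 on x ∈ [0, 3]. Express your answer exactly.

-29/2 - 4*log(3) + 8*log(2) + 3*exp(6)/2

The difference (3*exp(2*x)) - (4) = 3*exp(2*x) - 4 changes sign at x = -log(3)/2 + log(2) inside [0, 3], so split the integral there.
∫[0,-log(3)/2 + log(2)] (3*exp(2*x) - 4) dx = log(9/16) + 1/2; the area of that piece is -1/2 + log(16/9).
∫[-log(3)/2 + log(2),3] (3*exp(2*x) - 4) dx = -14 - 2*log(3) + 4*log(2) + 3*exp(6)/2.
Total area = (-1/2 + log(16/9)) + (-14 - 2*log(3) + 4*log(2) + 3*exp(6)/2) = -29/2 - 4*log(3) + 8*log(2) + 3*exp(6)/2.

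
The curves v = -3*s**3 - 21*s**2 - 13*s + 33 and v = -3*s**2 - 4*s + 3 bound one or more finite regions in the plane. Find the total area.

243/2

Set the curves equal: -3*s**3 - 21*s**2 - 13*s + 33 = -3*s**2 - 4*s + 3, so -3*s**3 - 18*s**2 - 9*s + 30 = 0, which factors as -3*(s - 1)*(s + 2)*(s + 5) = 0. The curves meet at s = -5, -2, 1.
On [-5, -2], v = -3*s**2 - 4*s + 3 is on top; that piece has area ∫[-5,-2] (-(-3*s**3 - 18*s**2 - 9*s + 30)) ds = 243/4.
On [-2, 1], v = -3*s**3 - 21*s**2 - 13*s + 33 is on top; that piece has area ∫[-2,1] (-3*s**3 - 18*s**2 - 9*s + 30) ds = 243/4.
Total enclosed area = 243/4 + 243/4 = 243/2.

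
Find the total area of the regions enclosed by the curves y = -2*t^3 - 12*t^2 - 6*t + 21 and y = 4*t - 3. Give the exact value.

Set the curves equal: -2*t^3 - 12*t^2 - 6*t + 21 = 4*t - 3, so -2*t^3 - 12*t^2 - 10*t + 24 = 0, which factors as -2*(t - 1)*(t + 3)*(t + 4) = 0. The curves meet at t = -4, -3, 1.
On [-4, -3], y = 4*t - 3 is on top; that piece has area ∫[-4,-3] (-(-2*t^3 - 12*t^2 - 10*t + 24)) dt = 3/2.
On [-3, 1], y = -2*t^3 - 12*t^2 - 6*t + 21 is on top; that piece has area ∫[-3,1] (-2*t^3 - 12*t^2 - 10*t + 24) dt = 64.
Total enclosed area = 3/2 + 64 = 131/2.

131/2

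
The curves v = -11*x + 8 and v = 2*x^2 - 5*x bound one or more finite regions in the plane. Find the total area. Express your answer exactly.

Set the curves equal: -11*x + 8 = 2*x^2 - 5*x, so -2*x^2 - 6*x + 8 = 0, which factors as -2*(x - 1)*(x + 4) = 0. The curves meet at x = -4, 1.
On [-4, 1], v = -11*x + 8 is on top; that piece has area ∫[-4,1] (-2*x^2 - 6*x + 8) dx = 125/3.

125/3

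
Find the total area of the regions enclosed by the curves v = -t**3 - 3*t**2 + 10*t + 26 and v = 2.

Set the curves equal: -t**3 - 3*t**2 + 10*t + 26 = 2, so -t**3 - 3*t**2 + 10*t + 24 = 0, which factors as -(t - 3)*(t + 2)*(t + 4) = 0. The curves meet at t = -4, -2, 3.
On [-4, -2], v = 2 is on top; that piece has area ∫[-4,-2] (-(-t**3 - 3*t**2 + 10*t + 24)) dt = 8.
On [-2, 3], v = -t**3 - 3*t**2 + 10*t + 26 is on top; that piece has area ∫[-2,3] (-t**3 - 3*t**2 + 10*t + 24) dt = 375/4.
Total enclosed area = 8 + 375/4 = 407/4.

407/4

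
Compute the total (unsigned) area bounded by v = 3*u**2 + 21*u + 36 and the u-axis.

The curve meets the u-axis where 3*u**2 + 21*u + 36 = 0, i.e. 3*(u + 3)*(u + 4) = 0, at u = -4, -3.
On [-4, -3] the curve lies below the axis; ∫[-4,-3] (3*u**2 + 21*u + 36) du = -1/2, giving area 1/2.

1/2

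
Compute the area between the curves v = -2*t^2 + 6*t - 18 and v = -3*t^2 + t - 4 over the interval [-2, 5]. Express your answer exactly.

601/6

The difference (-2*t^2 + 6*t - 18) - (-3*t^2 + t - 4) = t^2 + 5*t - 14 changes sign at t = 2 inside [-2, 5], so split the integral there.
∫[-2,2] (t^2 + 5*t - 14) dt = -152/3; the area of that piece is 152/3.
∫[2,5] (t^2 + 5*t - 14) dt = 99/2.
Total area = 152/3 + 99/2 = 601/6.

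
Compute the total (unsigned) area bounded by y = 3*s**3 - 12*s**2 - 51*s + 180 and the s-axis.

3901/4

The curve meets the s-axis where 3*s**3 - 12*s**2 - 51*s + 180 = 0, i.e. 3*(s - 5)*(s - 3)*(s + 4) = 0, at s = -4, 3, 5.
On [-4, 3] the curve lies above the axis; ∫[-4,3] (3*s**3 - 12*s**2 - 51*s + 180) ds = 3773/4, giving area 3773/4.
On [3, 5] the curve lies below the axis; ∫[3,5] (3*s**3 - 12*s**2 - 51*s + 180) ds = -32, giving area 32.
Total area = 3773/4 + 32 = 3901/4.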